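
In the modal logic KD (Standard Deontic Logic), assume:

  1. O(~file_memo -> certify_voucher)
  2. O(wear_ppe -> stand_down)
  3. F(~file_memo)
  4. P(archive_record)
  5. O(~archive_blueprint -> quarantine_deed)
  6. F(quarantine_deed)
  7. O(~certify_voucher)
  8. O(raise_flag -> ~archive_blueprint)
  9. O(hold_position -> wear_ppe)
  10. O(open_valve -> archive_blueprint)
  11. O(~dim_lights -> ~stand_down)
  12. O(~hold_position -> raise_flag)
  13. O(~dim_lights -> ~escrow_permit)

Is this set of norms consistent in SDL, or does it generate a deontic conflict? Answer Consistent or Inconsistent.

Consistent

Premise 1 is O(~file_memo -> certify_voucher), but O(~file_memo) is not derivable from the premises, so it does not yield O(certify_voucher).
So O(certify_voucher) is not derivable, and the apparent clash with O(~certify_voucher) does not arise.
A world satisfying every obligation exists (e.g. archive_blueprint=true, archive_record=false, certify_voucher=false, dim_lights=true, escrow_permit=false, file_memo=true, hold_position=true, open_valve=false, quarantine_deed=false, raise_flag=false, stand_down=true, wear_ppe=true); no atom is both obligatory and forbidden, so the set is consistent.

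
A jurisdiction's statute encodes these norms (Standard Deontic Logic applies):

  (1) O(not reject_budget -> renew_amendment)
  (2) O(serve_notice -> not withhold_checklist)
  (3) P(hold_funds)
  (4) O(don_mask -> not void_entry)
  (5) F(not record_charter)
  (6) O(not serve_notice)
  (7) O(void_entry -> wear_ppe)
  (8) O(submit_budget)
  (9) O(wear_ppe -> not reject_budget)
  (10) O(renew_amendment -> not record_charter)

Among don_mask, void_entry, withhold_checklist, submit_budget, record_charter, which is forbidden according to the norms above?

void_entry

Premise 5 is F(not record_charter), i.e. O(record_charter).
The contrapositive of premise 10 (O(renew_amendment -> not record_charter)) is O(record_charter -> not renew_amendment), and O(record_charter) is already established, so O(not renew_amendment).
The contrapositive of premise 1 (O(not reject_budget -> renew_amendment)) is O(not renew_amendment -> reject_budget), and O(not renew_amendment) is already established, so O(reject_budget).
Premise 9 is O(wear_ppe -> not reject_budget); contrapositively O(reject_budget -> not wear_ppe). Since O(reject_budget) holds, K gives O(not wear_ppe).
Premise 7 is O(void_entry -> wear_ppe); contrapositively O(not wear_ppe -> not void_entry). Since O(not wear_ppe) holds, K gives O(not void_entry).
So O(not void_entry) holds, i.e. void_entry is forbidden. None of the other listed options is forbidden under the premises.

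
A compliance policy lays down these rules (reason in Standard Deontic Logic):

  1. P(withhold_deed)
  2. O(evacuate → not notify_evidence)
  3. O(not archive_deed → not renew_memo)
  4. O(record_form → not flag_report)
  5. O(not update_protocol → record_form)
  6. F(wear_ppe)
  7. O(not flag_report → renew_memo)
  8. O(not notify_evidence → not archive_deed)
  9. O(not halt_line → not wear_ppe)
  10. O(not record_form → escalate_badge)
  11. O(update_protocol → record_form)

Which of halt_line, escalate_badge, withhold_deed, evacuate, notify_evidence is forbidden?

By case analysis on not update_protocol: premise 5 gives O(not update_protocol → record_form) and premise 11 gives O(update_protocol → record_form), so O(record_form) either way.
From O(record_form) and premise 4, O(record_form → not flag_report), we obtain O(not flag_report).
Premise 7 is O(not flag_report → renew_memo); since O(not flag_report), deontic closure gives O(renew_memo).
Premise 3, O(not archive_deed → not renew_memo), contraposes to O(renew_memo → archive_deed); with O(renew_memo) we get O(archive_deed).
Premise 8 is O(not notify_evidence → not archive_deed); contrapositively O(archive_deed → notify_evidence). Since O(archive_deed) holds, K gives O(notify_evidence).
Premise 2 is O(evacuate → not notify_evidence); contrapositively O(notify_evidence → not evacuate). Since O(notify_evidence) holds, K gives O(not evacuate).
So O(not evacuate) holds, i.e. evacuate is forbidden. None of the other listed options is forbidden under the premises.

evacuate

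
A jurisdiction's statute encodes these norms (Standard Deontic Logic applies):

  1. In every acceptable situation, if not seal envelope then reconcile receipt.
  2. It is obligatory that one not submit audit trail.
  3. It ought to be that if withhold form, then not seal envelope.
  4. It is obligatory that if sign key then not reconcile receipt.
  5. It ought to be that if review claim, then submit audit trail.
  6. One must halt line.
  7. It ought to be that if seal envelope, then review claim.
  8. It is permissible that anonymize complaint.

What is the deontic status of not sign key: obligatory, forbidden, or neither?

Obligatory

From premise 2 we have O(¬submit_audit_trail).
Premise 5, O(review_claim → submit_audit_trail), contraposes to O(¬submit_audit_trail → ¬review_claim); with O(¬submit_audit_trail) we get O(¬review_claim).
Premise 7, O(seal_envelope → review_claim), contraposes to O(¬review_claim → ¬seal_envelope); with O(¬review_claim) we get O(¬seal_envelope).
Applying K to premise 1 (O(¬seal_envelope → reconcile_receipt)) and O(¬seal_envelope) yields O(reconcile_receipt).
Premise 4 is O(sign_key → ¬reconcile_receipt); contrapositively O(reconcile_receipt → ¬sign_key). Since O(reconcile_receipt) holds, K gives O(¬sign_key).
Premises 3, 6, 8 do not contribute to this derivation.
Hence ¬sign_key is obligatory.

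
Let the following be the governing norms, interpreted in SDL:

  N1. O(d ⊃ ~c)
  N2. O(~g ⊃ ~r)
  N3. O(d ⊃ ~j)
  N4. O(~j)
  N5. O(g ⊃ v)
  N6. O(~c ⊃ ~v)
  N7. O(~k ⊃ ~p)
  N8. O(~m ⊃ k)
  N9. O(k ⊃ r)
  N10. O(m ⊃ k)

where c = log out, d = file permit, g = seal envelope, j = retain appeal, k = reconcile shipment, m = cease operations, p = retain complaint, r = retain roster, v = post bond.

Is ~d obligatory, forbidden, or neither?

Obligatory

By case analysis on m: premise 10 gives O(m ⊃ k) and premise 8 gives O(~m ⊃ k), so O(k) either way.
With premise 9, O(k ⊃ r), the K-axiom yields O(r).
Premise 2, O(~g ⊃ ~r), contraposes to O(r ⊃ g); with O(r) we get O(g).
From O(g) and premise 5, O(g ⊃ v), we obtain O(v).
Premise 6, O(~c ⊃ ~v), contraposes to O(v ⊃ c); with O(v) we get O(c).
Premise 1 is O(d ⊃ ~c); contrapositively O(c ⊃ ~d). Since O(c) holds, K gives O(~d).
Premises 3, 4, 7 do not contribute to this derivation.
Hence ~d is obligatory.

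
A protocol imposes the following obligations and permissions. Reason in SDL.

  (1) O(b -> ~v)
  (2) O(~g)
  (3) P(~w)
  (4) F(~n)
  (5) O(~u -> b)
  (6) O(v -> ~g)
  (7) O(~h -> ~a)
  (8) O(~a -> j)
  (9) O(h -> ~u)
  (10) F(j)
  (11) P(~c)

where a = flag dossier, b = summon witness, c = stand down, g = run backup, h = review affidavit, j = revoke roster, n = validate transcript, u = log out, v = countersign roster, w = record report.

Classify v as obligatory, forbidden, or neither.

Premise 10 is F(j), i.e. O(~j).
Premise 8 is O(~a -> j); contrapositively O(~j -> a). Since O(~j) holds, K gives O(a).
The contrapositive of premise 7 (O(~h -> ~a)) is O(a -> h), and O(a) is already established, so O(h).
From O(h) and premise 9, O(h -> ~u), we obtain O(~u).
From O(~u) and premise 5, O(~u -> b), we obtain O(b).
Applying K to premise 1 (O(b -> ~v)) and O(b) yields O(~v).
Premises 2, 3, 4, 6, 11 do not contribute to this derivation.
Thus O(~v), which is F(v): v is forbidden.

Forbidden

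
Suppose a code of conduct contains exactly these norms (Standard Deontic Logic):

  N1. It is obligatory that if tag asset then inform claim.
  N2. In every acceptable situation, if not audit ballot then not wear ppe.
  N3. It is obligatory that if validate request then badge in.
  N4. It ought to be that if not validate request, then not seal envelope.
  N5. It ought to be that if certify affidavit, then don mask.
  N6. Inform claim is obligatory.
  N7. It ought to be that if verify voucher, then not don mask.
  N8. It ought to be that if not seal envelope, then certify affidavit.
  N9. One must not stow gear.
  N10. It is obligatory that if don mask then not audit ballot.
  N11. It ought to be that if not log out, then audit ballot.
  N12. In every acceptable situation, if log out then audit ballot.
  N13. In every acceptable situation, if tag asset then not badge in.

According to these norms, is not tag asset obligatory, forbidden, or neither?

By case analysis on log_out: premise 12 gives O(log_out → audit_ballot) and premise 11 gives O(¬log_out → audit_ballot), so O(audit_ballot) either way.
Premise 10, O(don_mask → ¬audit_ballot), contraposes to O(audit_ballot → ¬don_mask); with O(audit_ballot) we get O(¬don_mask).
Premise 5, O(certify_affidavit → don_mask), contraposes to O(¬don_mask → ¬certify_affidavit); with O(¬don_mask) we get O(¬certify_affidavit).
The contrapositive of premise 8 (O(¬seal_envelope → certify_affidavit)) is O(¬certify_affidavit → seal_envelope), and O(¬certify_affidavit) is already established, so O(seal_envelope).
Premise 4, O(¬validate_request → ¬seal_envelope), contraposes to O(seal_envelope → validate_request); with O(seal_envelope) we get O(validate_request).
With premise 3, O(validate_request → badge_in), the K-axiom yields O(badge_in).
Premise 13 is O(tag_asset → ¬badge_in); contrapositively O(badge_in → ¬tag_asset). Since O(badge_in) holds, K gives O(¬tag_asset).
Premises 1, 2, 6, 7, 9 do not contribute to this derivation.
Hence ¬tag_asset is obligatory.

Obligatory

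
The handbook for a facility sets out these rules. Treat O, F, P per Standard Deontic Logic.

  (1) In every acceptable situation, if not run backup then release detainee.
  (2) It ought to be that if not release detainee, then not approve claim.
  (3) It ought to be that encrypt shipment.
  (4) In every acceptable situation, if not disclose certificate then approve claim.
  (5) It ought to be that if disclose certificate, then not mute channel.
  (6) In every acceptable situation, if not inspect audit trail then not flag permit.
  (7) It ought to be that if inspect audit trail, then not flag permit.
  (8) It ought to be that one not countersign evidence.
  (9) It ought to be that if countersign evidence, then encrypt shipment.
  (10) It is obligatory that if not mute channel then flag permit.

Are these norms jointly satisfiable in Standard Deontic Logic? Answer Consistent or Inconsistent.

Consistent

Premise 9 is O(countersign_evidence → encrypt_shipment); even if O(encrypt_shipment) held, inferring O(countersign_evidence) would be affirming the consequent — invalid.
So O(countersign_evidence) is not derivable, and the apparent clash with O(¬countersign_evidence) does not arise.
A world satisfying every obligation exists (e.g. approve_claim=true, countersign_evidence=false, disclose_certificate=false, encrypt_shipment=true, flag_permit=false, inspect_audit_trail=false, mute_channel=true, release_detainee=true, run_backup=false); no atom is both obligatory and forbidden, so the set is consistent.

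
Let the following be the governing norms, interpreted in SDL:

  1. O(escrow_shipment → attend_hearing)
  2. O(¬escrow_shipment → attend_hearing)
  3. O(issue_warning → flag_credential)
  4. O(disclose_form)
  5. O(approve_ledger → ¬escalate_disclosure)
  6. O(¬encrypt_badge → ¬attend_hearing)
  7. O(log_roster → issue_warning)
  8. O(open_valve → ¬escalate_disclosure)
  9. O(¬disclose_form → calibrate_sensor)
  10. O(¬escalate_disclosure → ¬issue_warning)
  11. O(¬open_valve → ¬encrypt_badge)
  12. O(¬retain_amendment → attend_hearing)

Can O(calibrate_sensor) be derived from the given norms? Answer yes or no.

No

Premise 9 is O(¬disclose_form → calibrate_sensor), but O(¬disclose_form) is not derivable from the premises, so it does not yield O(calibrate_sensor).
No other premise forces O(calibrate_sensor). An ideal world satisfying every premise can still have calibrate_sensor false, so O(calibrate_sensor) is not derivable.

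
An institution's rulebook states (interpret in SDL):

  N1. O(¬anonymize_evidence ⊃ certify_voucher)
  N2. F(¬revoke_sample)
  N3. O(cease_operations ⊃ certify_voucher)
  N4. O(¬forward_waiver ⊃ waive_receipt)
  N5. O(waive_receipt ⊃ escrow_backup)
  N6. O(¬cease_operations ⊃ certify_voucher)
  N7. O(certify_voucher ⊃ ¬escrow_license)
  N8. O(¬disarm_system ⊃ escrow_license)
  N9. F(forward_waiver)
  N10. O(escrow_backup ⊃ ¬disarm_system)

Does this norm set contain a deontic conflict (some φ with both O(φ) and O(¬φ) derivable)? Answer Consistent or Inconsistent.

By case analysis on ¬cease_operations: premise 6 gives O(¬cease_operations ⊃ certify_voucher) and premise 3 gives O(cease_operations ⊃ certify_voucher), so O(certify_voucher) either way.
From O(certify_voucher) and premise 7, O(certify_voucher ⊃ ¬escrow_license), we obtain O(¬escrow_license).
Premise 8 is O(¬disarm_system ⊃ escrow_license); contrapositively O(¬escrow_license ⊃ disarm_system). Since O(¬escrow_license) holds, K gives O(disarm_system).
Premise 10, O(escrow_backup ⊃ ¬disarm_system), contraposes to O(disarm_system ⊃ ¬escrow_backup); with O(disarm_system) we get O(¬escrow_backup).
Premise 5 is O(waive_receipt ⊃ escrow_backup); contrapositively O(¬escrow_backup ⊃ ¬waive_receipt). Since O(¬escrow_backup) holds, K gives O(¬waive_receipt).
Premise 4, O(¬forward_waiver ⊃ waive_receipt), contraposes to O(¬waive_receipt ⊃ forward_waiver); with O(¬waive_receipt) we get O(forward_waiver).
However, F(forward_waiver) at premise 9 amounts to O(¬forward_waiver).
We now have both O(forward_waiver) and O(¬forward_waiver) — forward_waiver is simultaneously obligatory and forbidden, violating the D-axiom.

Inconsistent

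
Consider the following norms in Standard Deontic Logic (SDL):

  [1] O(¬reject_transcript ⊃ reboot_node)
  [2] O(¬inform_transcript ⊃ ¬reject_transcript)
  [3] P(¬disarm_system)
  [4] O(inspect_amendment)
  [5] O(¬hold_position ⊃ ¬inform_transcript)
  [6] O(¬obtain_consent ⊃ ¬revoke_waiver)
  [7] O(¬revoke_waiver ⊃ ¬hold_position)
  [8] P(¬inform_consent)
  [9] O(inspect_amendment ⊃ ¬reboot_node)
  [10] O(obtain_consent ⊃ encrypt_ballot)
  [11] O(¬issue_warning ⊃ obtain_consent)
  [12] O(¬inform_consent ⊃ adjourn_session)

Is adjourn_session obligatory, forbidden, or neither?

Neither

Premise 12 is O(¬inform_consent ⊃ adjourn_session), but O(¬inform_consent) is not derivable from the premises (the permission P(¬inform_consent) asserts only ¬O(inform_consent), not O(¬inform_consent)), so it does not yield O(adjourn_session).
No premise or chain of K-axiom applications forces O(adjourn_session), and none forces O(¬adjourn_session). So adjourn_session is neither obligatory nor forbidden under these norms.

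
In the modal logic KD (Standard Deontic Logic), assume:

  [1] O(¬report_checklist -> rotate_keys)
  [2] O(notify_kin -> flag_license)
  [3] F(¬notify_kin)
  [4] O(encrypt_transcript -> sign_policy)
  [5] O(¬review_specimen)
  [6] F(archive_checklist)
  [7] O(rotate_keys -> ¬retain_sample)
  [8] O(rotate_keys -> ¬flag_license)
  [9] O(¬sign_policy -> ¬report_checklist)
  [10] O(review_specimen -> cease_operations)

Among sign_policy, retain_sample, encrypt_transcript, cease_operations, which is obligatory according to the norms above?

Premise 3 is F(¬notify_kin), i.e. O(notify_kin).
Applying K to premise 2 (O(notify_kin -> flag_license)) and O(notify_kin) yields O(flag_license).
Premise 8 is O(rotate_keys -> ¬flag_license); contrapositively O(flag_license -> ¬rotate_keys). Since O(flag_license) holds, K gives O(¬rotate_keys).
Premise 1 is O(¬report_checklist -> rotate_keys); contrapositively O(¬rotate_keys -> report_checklist). Since O(¬rotate_keys) holds, K gives O(report_checklist).
The contrapositive of premise 9 (O(¬sign_policy -> ¬report_checklist)) is O(report_checklist -> sign_policy), and O(report_checklist) is already established, so O(sign_policy).
So O(sign_policy) holds — sign_policy is obligatory. None of the other listed options is made obligatory by any chain of premises.

sign_policy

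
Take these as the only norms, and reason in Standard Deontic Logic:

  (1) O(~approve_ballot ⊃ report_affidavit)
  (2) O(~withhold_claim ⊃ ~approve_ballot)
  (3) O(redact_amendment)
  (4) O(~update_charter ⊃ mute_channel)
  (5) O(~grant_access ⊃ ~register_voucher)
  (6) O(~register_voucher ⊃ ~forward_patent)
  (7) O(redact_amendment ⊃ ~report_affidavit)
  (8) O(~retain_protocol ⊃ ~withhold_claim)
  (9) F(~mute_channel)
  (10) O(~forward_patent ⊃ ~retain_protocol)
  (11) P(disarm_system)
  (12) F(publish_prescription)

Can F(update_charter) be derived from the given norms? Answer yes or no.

Premise 4 is O(~update_charter ⊃ mute_channel); even if O(mute_channel) held, inferring O(~update_charter) would be affirming the consequent — invalid.
No other premise forces O(~update_charter). An ideal world satisfying every premise can still have update_charter true, so F(update_charter) is not derivable.

No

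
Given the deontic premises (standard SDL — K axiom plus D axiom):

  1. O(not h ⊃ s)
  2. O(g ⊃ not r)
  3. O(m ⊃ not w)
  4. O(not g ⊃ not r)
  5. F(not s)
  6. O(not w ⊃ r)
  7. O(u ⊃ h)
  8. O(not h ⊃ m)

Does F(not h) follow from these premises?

Yes

By case analysis on not g: premise 4 gives O(not g ⊃ not r) and premise 2 gives O(g ⊃ not r), so O(not r) either way.
The contrapositive of premise 6 (O(not w ⊃ r)) is O(not r ⊃ w), and O(not r) is already established, so O(w).
Premise 3 is O(m ⊃ not w); contrapositively O(w ⊃ not m). Since O(w) holds, K gives O(not m).
Premise 8 is O(not h ⊃ m); contrapositively O(not m ⊃ h). Since O(not m) holds, K gives O(h).
Premises 1, 5, 7 do not contribute to this derivation.
So O(h) holds, i.e. F(not h). The claim follows.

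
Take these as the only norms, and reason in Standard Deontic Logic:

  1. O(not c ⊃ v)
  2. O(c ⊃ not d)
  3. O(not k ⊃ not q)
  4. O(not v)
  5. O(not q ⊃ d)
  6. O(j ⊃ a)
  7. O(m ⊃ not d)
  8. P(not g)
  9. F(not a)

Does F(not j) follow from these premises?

Premise 6 is O(j ⊃ a); even if O(a) held, inferring O(j) would be affirming the consequent — invalid.
No other premise forces O(j). An ideal world satisfying every premise can still have not j true, so F(not j) is not derivable.

No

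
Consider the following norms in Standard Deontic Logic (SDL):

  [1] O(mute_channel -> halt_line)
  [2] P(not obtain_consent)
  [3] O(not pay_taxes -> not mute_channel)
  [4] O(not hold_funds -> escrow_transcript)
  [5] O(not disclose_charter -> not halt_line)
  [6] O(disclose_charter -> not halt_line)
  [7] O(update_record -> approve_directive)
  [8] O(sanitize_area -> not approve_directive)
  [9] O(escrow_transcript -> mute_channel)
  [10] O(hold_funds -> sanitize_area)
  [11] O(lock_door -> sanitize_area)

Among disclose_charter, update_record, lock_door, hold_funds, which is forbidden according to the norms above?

Premises 6 and 5 cover both cases: O(disclose_charter -> not halt_line) and O(not disclose_charter -> not halt_line). Since disclose_charter ∨ not disclose_charter is a tautology, O(not halt_line) follows.
The contrapositive of premise 1 (O(mute_channel -> halt_line)) is O(not halt_line -> not mute_channel), and O(not halt_line) is already established, so O(not mute_channel).
Premise 9 is O(escrow_transcript -> mute_channel); contrapositively O(not mute_channel -> not escrow_transcript). Since O(not mute_channel) holds, K gives O(not escrow_transcript).
The contrapositive of premise 4 (O(not hold_funds -> escrow_transcript)) is O(not escrow_transcript -> hold_funds), and O(not escrow_transcript) is already established, so O(hold_funds).
From O(hold_funds) and premise 10, O(hold_funds -> sanitize_area), we obtain O(sanitize_area).
Premise 8 is O(sanitize_area -> not approve_directive); since O(sanitize_area), deontic closure gives O(not approve_directive).
The contrapositive of premise 7 (O(update_record -> approve_directive)) is O(not approve_directive -> not update_record), and O(not approve_directive) is already established, so O(not update_record).
So O(not update_record) holds, i.e. update_record is forbidden. None of the other listed options is forbidden under the premises.

update_record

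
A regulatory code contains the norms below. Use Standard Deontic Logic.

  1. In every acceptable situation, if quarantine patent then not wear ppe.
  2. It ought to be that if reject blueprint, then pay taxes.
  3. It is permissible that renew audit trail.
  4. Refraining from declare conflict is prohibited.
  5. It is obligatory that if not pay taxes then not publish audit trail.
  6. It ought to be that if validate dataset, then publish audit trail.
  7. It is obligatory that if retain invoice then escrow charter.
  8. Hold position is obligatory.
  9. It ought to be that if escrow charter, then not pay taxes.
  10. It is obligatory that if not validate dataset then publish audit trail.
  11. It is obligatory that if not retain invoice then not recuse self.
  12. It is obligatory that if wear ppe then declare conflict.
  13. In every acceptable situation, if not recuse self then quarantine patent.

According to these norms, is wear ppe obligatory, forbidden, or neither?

Premises 6 and 10 are O(validate_dataset → publish_audit_trail) and O(¬validate_dataset → publish_audit_trail); every ideal world satisfies validate_dataset or ¬validate_dataset, so in either case publish_audit_trail holds — hence O(publish_audit_trail).
Premise 5, O(¬pay_taxes → ¬publish_audit_trail), contraposes to O(publish_audit_trail → pay_taxes); with O(publish_audit_trail) we get O(pay_taxes).
The contrapositive of premise 9 (O(escrow_charter → ¬pay_taxes)) is O(pay_taxes → ¬escrow_charter), and O(pay_taxes) is already established, so O(¬escrow_charter).
Premise 7, O(retain_invoice → escrow_charter), contraposes to O(¬escrow_charter → ¬retain_invoice); with O(¬escrow_charter) we get O(¬retain_invoice).
With premise 11, O(¬retain_invoice → ¬recuse_self), the K-axiom yields O(¬recuse_self).
With premise 13, O(¬recuse_self → quarantine_patent), the K-axiom yields O(quarantine_patent).
With premise 1, O(quarantine_patent → ¬wear_ppe), the K-axiom yields O(¬wear_ppe).
Premises 2, 3, 4, 8, 12 do not contribute to this derivation.
Thus O(¬wear_ppe), which is F(wear_ppe): wear_ppe is forbidden.

Forbidden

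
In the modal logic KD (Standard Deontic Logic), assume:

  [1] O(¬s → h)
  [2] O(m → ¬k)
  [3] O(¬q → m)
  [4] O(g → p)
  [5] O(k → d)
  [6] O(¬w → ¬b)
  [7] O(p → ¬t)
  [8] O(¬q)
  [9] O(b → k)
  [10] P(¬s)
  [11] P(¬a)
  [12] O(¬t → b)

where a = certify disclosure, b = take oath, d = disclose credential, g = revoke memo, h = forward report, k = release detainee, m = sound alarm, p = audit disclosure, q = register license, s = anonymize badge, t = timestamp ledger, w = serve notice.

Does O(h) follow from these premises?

No

Premise 1 is O(¬s → h), but O(¬s) is not derivable from the premises (the permission P(¬s) asserts only ¬O(s), not O(¬s)), so it does not yield O(h).
No other premise forces O(h). An ideal world satisfying every premise can still have h false, so O(h) is not derivable.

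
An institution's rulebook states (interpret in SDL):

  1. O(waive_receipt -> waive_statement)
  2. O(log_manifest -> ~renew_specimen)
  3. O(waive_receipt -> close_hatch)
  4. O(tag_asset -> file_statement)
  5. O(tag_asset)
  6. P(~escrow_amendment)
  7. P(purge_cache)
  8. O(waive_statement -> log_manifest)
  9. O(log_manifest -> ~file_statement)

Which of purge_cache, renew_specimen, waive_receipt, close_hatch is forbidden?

Premise 5 states O(tag_asset) outright.
Premise 4 is O(tag_asset -> file_statement); since O(tag_asset), deontic closure gives O(file_statement).
Premise 9, O(log_manifest -> ~file_statement), contraposes to O(file_statement -> ~log_manifest); with O(file_statement) we get O(~log_manifest).
The contrapositive of premise 8 (O(waive_statement -> log_manifest)) is O(~log_manifest -> ~waive_statement), and O(~log_manifest) is already established, so O(~waive_statement).
Premise 1, O(waive_receipt -> waive_statement), contraposes to O(~waive_statement -> ~waive_receipt); with O(~waive_statement) we get O(~waive_receipt).
So O(~waive_receipt) holds, i.e. waive_receipt is forbidden. None of the other listed options is forbidden under the premises.

waive_receipt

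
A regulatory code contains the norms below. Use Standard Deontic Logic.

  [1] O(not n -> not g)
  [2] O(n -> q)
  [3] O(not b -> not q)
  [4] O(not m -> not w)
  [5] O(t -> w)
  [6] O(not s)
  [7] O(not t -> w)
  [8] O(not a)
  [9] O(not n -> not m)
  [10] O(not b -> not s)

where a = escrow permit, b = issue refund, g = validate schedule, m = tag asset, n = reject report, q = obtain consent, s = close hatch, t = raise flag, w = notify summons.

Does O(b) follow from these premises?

Yes

Premises 5 and 7 are O(t -> w) and O(not t -> w); every ideal world satisfies t or not t, so in either case w holds — hence O(w).
The contrapositive of premise 4 (O(not m -> not w)) is O(w -> m), and O(w) is already established, so O(m).
The contrapositive of premise 9 (O(not n -> not m)) is O(m -> n), and O(m) is already established, so O(n).
Premise 2 is O(n -> q); since O(n), deontic closure gives O(q).
Premise 3 is O(not b -> not q); contrapositively O(q -> b). Since O(q) holds, K gives O(b).
Premises 1, 6, 8, 10 do not contribute to this derivation.
So O(b) follows.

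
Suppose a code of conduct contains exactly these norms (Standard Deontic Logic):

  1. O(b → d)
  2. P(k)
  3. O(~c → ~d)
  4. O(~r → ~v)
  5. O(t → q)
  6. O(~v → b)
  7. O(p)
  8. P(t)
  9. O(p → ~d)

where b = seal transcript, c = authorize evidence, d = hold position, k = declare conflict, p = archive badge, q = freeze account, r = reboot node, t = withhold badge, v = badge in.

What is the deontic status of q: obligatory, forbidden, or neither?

Premise 5 is O(t → q), but O(t) is not derivable from the premises (the permission P(t) asserts only ~O(~t), not O(t)), so it does not yield O(q).
No premise or chain of K-axiom applications forces O(q), and none forces O(~q). So q is neither obligatory nor forbidden under these norms.

Neither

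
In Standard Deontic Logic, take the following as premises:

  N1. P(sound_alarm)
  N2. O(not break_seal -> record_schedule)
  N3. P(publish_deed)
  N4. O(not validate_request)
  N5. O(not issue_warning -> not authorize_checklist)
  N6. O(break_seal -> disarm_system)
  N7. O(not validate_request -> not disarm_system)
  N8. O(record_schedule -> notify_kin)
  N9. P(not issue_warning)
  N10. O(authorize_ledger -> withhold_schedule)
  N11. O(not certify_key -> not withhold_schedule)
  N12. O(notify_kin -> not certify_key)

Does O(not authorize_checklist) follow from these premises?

Premise 5 is O(not issue_warning -> not authorize_checklist), but O(not issue_warning) is not derivable from the premises (the permission P(not issue_warning) asserts only not O(issue_warning), not O(not issue_warning)), so it does not yield O(not authorize_checklist).
No other premise forces O(not authorize_checklist). An ideal world satisfying every premise can still have not authorize_checklist false, so O(not authorize_checklist) is not derivable.

No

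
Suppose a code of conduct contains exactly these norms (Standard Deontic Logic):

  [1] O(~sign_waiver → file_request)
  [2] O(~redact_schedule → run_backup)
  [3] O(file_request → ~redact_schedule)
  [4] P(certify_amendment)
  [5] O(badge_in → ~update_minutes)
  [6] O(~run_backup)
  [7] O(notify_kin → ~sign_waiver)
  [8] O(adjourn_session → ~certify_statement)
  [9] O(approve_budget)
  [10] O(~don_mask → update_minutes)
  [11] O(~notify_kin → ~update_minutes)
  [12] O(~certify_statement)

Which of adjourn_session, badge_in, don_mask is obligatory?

Premise 6 states O(~run_backup) outright.
Premise 2 is O(~redact_schedule → run_backup); contrapositively O(~run_backup → redact_schedule). Since O(~run_backup) holds, K gives O(redact_schedule).
Premise 3, O(file_request → ~redact_schedule), contraposes to O(redact_schedule → ~file_request); with O(redact_schedule) we get O(~file_request).
The contrapositive of premise 1 (O(~sign_waiver → file_request)) is O(~file_request → sign_waiver), and O(~file_request) is already established, so O(sign_waiver).
Premise 7, O(notify_kin → ~sign_waiver), contraposes to O(sign_waiver → ~notify_kin); with O(sign_waiver) we get O(~notify_kin).
With premise 11, O(~notify_kin → ~update_minutes), the K-axiom yields O(~update_minutes).
The contrapositive of premise 10 (O(~don_mask → update_minutes)) is O(~update_minutes → don_mask), and O(~update_minutes) is already established, so O(don_mask).
So O(don_mask) holds — don_mask is obligatory. None of the other listed options is made obligatory by any chain of premises.

don_mask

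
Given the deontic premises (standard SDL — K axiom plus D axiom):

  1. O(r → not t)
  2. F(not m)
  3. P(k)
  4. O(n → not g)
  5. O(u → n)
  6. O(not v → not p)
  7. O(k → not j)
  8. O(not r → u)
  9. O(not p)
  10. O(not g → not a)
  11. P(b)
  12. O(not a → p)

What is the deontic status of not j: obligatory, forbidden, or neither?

Neither

Premise 7 is O(k → not j), but O(k) is not derivable from the premises (the permission P(k) asserts only not O(not k), not O(k)), so it does not yield O(not j).
No premise or chain of K-axiom applications forces O(not j), and none forces O(j). So not j is neither obligatory nor forbidden under these norms.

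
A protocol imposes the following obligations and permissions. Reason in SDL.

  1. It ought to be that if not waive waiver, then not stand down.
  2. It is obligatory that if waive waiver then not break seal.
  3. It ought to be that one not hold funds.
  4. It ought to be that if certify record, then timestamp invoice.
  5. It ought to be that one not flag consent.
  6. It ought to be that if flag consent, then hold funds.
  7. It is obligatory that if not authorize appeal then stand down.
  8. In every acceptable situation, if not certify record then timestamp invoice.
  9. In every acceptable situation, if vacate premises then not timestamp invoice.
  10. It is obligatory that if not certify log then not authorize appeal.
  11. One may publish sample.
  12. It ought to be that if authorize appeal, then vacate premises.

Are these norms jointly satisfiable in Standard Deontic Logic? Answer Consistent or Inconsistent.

Consistent

Premise 6 is O(flag_consent → hold_funds), but O(flag_consent) is not derivable from the premises, so it does not yield O(hold_funds).
So O(hold_funds) is not derivable, and the apparent clash with O(¬hold_funds) does not arise.
A world satisfying every obligation exists (e.g. authorize_appeal=false, break_seal=false, certify_log=false, certify_record=false, flag_consent=false, hold_funds=false, publish_sample=false, stand_down=true, timestamp_invoice=true, vacate_premises=false, waive_waiver=true); no atom is both obligatory and forbidden, so the set is consistent.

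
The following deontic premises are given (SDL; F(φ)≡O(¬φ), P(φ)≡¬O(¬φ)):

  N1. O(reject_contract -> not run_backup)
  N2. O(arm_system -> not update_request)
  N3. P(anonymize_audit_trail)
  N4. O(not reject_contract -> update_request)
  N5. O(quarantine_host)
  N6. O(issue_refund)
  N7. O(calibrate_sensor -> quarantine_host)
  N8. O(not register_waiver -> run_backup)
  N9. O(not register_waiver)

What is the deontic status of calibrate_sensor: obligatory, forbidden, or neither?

Premise 7 is O(calibrate_sensor -> quarantine_host); even if O(quarantine_host) held, inferring O(calibrate_sensor) would be affirming the consequent — invalid.
No premise or chain of K-axiom applications forces O(calibrate_sensor), and none forces O(not calibrate_sensor). So calibrate_sensor is neither obligatory nor forbidden under these norms.

Neither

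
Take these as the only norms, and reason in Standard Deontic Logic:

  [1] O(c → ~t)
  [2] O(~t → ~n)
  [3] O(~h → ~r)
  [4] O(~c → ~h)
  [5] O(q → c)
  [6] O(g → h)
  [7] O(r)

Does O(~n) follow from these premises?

Premise 7 gives O(r).
The contrapositive of premise 3 (O(~h → ~r)) is O(r → h), and O(r) is already established, so O(h).
Premise 4, O(~c → ~h), contraposes to O(h → c); with O(h) we get O(c).
From O(c) and premise 1, O(c → ~t), we obtain O(~t).
Applying K to premise 2 (O(~t → ~n)) and O(~t) yields O(~n).
Premises 5, 6 do not contribute to this derivation.
So O(~n) follows.

Yes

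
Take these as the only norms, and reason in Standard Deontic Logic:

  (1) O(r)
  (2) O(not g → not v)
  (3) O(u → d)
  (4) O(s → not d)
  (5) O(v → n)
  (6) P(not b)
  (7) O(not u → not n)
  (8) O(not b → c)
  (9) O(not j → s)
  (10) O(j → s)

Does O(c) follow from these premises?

Premise 8 is O(not b → c), but O(not b) is not derivable from the premises (the permission P(not b) asserts only not O(b), not O(not b)), so it does not yield O(c).
No other premise forces O(c). An ideal world satisfying every premise can still have c false, so O(c) is not derivable.

No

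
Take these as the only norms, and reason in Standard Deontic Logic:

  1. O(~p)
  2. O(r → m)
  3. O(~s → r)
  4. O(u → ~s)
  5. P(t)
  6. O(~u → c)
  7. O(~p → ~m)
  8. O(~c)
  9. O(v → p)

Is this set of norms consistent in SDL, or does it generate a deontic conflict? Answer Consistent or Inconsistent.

Premise 8 gives O(~c).
Premise 6, O(~u → c), contraposes to O(~c → u); with O(~c) we get O(u).
Applying K to premise 4 (O(u → ~s)) and O(u) yields O(~s).
From O(~s) and premise 3, O(~s → r), we obtain O(r).
Premise 2 is O(r → m); since O(r), deontic closure gives O(m).
The contrapositive of premise 7 (O(~p → ~m)) is O(m → p), and O(m) is already established, so O(p).
However, premise 1 gives O(~p).
We now have both O(p) and O(~p) — p is simultaneously obligatory and forbidden, violating the D-axiom.

Inconsistent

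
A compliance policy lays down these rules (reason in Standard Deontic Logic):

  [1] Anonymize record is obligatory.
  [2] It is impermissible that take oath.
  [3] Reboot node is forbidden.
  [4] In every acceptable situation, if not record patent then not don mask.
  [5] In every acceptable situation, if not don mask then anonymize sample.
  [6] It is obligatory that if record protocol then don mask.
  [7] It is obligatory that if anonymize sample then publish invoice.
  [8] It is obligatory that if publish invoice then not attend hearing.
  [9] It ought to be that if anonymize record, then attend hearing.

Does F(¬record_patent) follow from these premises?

From premise 1 we have O(anonymize_record).
Premise 9 is O(anonymize_record → attend_hearing); since O(anonymize_record), deontic closure gives O(attend_hearing).
Premise 8, O(publish_invoice → ¬attend_hearing), contraposes to O(attend_hearing → ¬publish_invoice); with O(attend_hearing) we get O(¬publish_invoice).
Premise 7 is O(anonymize_sample → publish_invoice); contrapositively O(¬publish_invoice → ¬anonymize_sample). Since O(¬publish_invoice) holds, K gives O(¬anonymize_sample).
Premise 5, O(¬don_mask → anonymize_sample), contraposes to O(¬anonymize_sample → don_mask); with O(¬anonymize_sample) we get O(don_mask).
The contrapositive of premise 4 (O(¬record_patent → ¬don_mask)) is O(don_mask → record_patent), and O(don_mask) is already established, so O(record_patent).
Premises 2, 3, 6 do not contribute to this derivation.
So O(record_patent) holds, i.e. F(¬record_patent). The claim follows.

Yes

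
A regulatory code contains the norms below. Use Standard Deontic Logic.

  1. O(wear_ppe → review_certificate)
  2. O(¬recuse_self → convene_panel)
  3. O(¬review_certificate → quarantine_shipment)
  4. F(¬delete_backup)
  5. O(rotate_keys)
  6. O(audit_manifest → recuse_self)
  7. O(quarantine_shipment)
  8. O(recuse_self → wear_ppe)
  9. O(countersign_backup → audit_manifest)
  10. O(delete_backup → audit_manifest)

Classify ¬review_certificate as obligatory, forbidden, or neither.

Forbidden

F(¬delete_backup) at premise 4 means O(delete_backup).
Premise 10 is O(delete_backup → audit_manifest); since O(delete_backup), deontic closure gives O(audit_manifest).
Premise 6 is O(audit_manifest → recuse_self); since O(audit_manifest), deontic closure gives O(recuse_self).
From O(recuse_self) and premise 8, O(recuse_self → wear_ppe), we obtain O(wear_ppe).
Premise 1 is O(wear_ppe → review_certificate); since O(wear_ppe), deontic closure gives O(review_certificate).
Premises 2, 3, 5, 7, 9 do not contribute to this derivation.
Thus O(review_certificate), which is F(¬review_certificate): ¬review_certificate is forbidden.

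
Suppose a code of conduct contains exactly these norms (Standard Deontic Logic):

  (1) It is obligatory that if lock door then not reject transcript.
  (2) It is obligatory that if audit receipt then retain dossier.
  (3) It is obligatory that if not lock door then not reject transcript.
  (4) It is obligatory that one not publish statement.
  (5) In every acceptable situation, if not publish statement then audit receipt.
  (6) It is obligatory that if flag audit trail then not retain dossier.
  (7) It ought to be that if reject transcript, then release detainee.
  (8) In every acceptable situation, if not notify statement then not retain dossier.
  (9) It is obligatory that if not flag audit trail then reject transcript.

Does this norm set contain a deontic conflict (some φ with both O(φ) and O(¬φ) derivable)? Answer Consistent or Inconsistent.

Inconsistent

By case analysis on lock_door: premise 1 gives O(lock_door → ¬reject_transcript) and premise 3 gives O(¬lock_door → ¬reject_transcript), so O(¬reject_transcript) either way.
Premise 9, O(¬flag_audit_trail → reject_transcript), contraposes to O(¬reject_transcript → flag_audit_trail); with O(¬reject_transcript) we get O(flag_audit_trail).
From O(flag_audit_trail) and premise 6, O(flag_audit_trail → ¬retain_dossier), we obtain O(¬retain_dossier).
Premise 2 is O(audit_receipt → retain_dossier); contrapositively O(¬retain_dossier → ¬audit_receipt). Since O(¬retain_dossier) holds, K gives O(¬audit_receipt).
The contrapositive of premise 5 (O(¬publish_statement → audit_receipt)) is O(¬audit_receipt → publish_statement), and O(¬audit_receipt) is already established, so O(publish_statement).
But premise 4 directly asserts O(¬publish_statement).
We now have both O(publish_statement) and O(¬publish_statement) — publish_statement is simultaneously obligatory and forbidden, violating the D-axiom.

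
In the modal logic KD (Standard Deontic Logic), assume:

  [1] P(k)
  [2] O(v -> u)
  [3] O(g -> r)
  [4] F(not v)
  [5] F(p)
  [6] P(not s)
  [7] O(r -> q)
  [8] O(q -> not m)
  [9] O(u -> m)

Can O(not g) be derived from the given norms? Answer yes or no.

Premise 4, F(not v), is equivalent to O(v).
Premise 2 is O(v -> u); since O(v), deontic closure gives O(u).
With premise 9, O(u -> m), the K-axiom yields O(m).
The contrapositive of premise 8 (O(q -> not m)) is O(m -> not q), and O(m) is already established, so O(not q).
Premise 7 is O(r -> q); contrapositively O(not q -> not r). Since O(not q) holds, K gives O(not r).
The contrapositive of premise 3 (O(g -> r)) is O(not r -> not g), and O(not r) is already established, so O(not g).
Premises 1, 5, 6 do not contribute to this derivation.
So O(not g) follows.

Yes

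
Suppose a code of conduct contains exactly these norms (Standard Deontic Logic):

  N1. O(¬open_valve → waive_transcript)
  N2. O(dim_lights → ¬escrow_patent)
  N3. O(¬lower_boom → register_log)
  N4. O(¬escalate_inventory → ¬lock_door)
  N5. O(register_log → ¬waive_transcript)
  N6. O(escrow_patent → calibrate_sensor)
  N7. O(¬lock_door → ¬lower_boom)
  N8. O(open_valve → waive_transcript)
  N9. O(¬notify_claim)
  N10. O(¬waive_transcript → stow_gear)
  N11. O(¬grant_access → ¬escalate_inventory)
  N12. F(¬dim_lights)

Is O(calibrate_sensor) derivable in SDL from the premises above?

No

Premise 6 is O(escrow_patent → calibrate_sensor), but O(escrow_patent) is not derivable from the premises, so it does not yield O(calibrate_sensor).
No other premise forces O(calibrate_sensor). An ideal world satisfying every premise can still have calibrate_sensor false, so O(calibrate_sensor) is not derivable.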